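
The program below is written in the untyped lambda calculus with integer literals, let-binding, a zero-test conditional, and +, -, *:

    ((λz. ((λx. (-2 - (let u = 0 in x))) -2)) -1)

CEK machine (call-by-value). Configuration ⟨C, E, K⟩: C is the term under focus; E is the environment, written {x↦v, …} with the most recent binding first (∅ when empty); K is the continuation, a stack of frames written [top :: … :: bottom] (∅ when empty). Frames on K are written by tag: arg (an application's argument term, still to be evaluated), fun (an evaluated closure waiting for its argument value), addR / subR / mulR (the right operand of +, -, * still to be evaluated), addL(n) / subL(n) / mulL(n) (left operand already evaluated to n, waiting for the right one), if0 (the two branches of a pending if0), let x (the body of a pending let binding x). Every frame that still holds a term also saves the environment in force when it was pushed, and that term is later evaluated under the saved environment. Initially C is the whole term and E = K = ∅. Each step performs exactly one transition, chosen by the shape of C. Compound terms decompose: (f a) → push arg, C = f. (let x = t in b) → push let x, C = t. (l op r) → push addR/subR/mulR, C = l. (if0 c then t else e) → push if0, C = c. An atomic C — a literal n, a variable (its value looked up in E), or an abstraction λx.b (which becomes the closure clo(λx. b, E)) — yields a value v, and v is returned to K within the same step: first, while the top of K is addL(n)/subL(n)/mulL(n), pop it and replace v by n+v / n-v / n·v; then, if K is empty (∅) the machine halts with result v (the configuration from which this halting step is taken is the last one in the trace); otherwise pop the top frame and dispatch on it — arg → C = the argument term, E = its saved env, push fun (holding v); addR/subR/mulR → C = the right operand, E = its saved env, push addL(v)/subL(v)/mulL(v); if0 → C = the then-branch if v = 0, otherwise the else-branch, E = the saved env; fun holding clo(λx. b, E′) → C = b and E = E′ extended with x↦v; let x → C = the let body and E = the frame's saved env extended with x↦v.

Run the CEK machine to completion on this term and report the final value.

Answer: 0

Machine steps:
0. [C=((λz. ((λx. (-2 - (let u = 0 in x))) -2)) -1) | E=∅ | K=∅]
1. [C=(λz. ((λx. (-2 - (let u = 0 in x))) -2)) | E=∅ | K=[arg]]
2. [C=-1 | E=∅ | K=[fun]]
3. [C=((λx. (-2 - (let u = 0 in x))) -2) | E={z↦-1} | K=∅]
4. [C=(λx. (-2 - (let u = 0 in x))) | E={z↦-1} | K=[arg]]
5. [C=-2 | E={z↦-1} | K=[fun]]
6. [C=(-2 - (let u = 0 in x)) | E={x↦-2, z↦-1} | K=∅]
7. [C=-2 | E={x↦-2, z↦-1} | K=[subR]]
8. [C=(let u = 0 in x) | E={x↦-2, z↦-1} | K=[subL(-2)]]
9. [C=0 | E={x↦-2, z↦-1} | K=[let u :: subL(-2)]]
10. [C=x | E={u↦0, x↦-2, z↦-1} | K=[subL(-2)]]
→ final value 0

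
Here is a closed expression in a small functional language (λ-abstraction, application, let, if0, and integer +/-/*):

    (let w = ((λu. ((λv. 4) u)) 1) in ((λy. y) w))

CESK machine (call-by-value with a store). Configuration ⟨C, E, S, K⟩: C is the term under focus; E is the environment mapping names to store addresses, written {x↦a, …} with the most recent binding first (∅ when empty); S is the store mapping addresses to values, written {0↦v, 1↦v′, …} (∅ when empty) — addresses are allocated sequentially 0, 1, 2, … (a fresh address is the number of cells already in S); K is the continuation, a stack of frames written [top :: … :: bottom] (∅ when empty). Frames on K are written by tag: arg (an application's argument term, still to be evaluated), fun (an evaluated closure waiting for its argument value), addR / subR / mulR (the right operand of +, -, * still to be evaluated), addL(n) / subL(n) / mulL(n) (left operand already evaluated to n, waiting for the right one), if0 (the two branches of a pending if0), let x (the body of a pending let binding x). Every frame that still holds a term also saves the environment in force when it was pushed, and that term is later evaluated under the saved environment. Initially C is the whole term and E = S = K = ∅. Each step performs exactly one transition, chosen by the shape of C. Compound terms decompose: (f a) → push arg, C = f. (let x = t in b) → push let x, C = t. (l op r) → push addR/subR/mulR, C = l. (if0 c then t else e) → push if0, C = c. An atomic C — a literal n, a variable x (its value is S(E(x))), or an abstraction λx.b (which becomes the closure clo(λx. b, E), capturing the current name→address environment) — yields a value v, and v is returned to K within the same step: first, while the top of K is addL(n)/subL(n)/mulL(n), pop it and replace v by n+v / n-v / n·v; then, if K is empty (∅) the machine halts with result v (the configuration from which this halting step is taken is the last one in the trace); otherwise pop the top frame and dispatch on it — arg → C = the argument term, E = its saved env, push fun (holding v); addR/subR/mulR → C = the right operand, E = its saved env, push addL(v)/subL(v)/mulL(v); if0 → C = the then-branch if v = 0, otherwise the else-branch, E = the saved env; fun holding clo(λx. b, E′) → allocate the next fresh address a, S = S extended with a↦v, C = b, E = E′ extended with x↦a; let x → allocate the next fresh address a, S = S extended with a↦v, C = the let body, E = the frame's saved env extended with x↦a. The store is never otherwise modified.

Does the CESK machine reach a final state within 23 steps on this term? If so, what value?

step 0: <C=(let w = ((λu. ((λv. 4) u)) 1) in ((λy. y) w)), E=∅, S=∅, K=∅>
step 1: <C=((λu. ((λv. 4) u)) 1), E=∅, S=∅, K=[let w]>
step 2: <C=(λu. ((λv. 4) u)), E=∅, S=∅, K=[arg :: let w]>
step 3: <C=1, E=∅, S=∅, K=[fun :: let w]>
step 4: <C=((λv. 4) u), E={u↦0}, S={0↦1}, K=[let w]>
step 5: <C=(λv. 4), E={u↦0}, S={0↦1}, K=[arg :: let w]>
step 6: <C=u, E={u↦0}, S={0↦1}, K=[fun :: let w]>
step 7: <C=4, E={v↦1, u↦0}, S={0↦1, 1↦1}, K=[let w]>
step 8: <C=((λy. y) w), E={w↦2}, S={0↦1, 1↦1, 2↦4}, K=∅>
step 9: <C=(λy. y), E={w↦2}, S={0↦1, 1↦1, 2↦4}, K=[arg]>
step 10: <C=w, E={w↦2}, S={0↦1, 1↦1, 2↦4}, K=[fun]>
step 11: <C=y, E={y↦3, w↦2}, S={0↦1, 1↦1, 2↦4, 3↦4}, K=∅>
→ final value 4

Answer: 4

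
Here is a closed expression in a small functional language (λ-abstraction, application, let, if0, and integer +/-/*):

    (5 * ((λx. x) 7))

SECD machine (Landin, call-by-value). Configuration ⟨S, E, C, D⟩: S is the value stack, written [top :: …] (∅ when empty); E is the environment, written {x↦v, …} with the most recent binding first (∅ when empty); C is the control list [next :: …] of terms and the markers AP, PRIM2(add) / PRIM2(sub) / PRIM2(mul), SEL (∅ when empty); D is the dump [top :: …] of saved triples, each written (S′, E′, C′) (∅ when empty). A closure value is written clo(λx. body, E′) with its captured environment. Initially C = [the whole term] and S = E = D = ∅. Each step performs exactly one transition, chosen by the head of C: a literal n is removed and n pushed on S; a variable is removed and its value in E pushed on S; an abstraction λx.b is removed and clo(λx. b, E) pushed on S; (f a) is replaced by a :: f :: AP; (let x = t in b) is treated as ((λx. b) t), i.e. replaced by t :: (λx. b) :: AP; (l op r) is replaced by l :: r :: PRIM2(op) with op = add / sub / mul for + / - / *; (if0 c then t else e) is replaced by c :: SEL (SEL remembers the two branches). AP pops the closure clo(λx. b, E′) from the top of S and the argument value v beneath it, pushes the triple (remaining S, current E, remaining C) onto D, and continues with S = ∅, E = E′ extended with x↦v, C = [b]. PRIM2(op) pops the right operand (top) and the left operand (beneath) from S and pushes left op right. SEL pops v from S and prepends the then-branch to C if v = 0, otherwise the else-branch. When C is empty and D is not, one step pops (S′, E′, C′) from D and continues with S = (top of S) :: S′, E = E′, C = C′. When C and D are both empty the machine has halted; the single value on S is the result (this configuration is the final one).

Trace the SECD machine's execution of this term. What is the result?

Answer: 35

Execution trace:
step 0: <S=∅, E=∅, C=[(5 * ((λx. x) 7))], D=∅>
step 1: <S=∅, E=∅, C=[5 :: ((λx. x) 7) :: PRIM2(mul)], D=∅>
step 2: <S=[5], E=∅, C=[((λx. x) 7) :: PRIM2(mul)], D=∅>
step 3: <S=[5], E=∅, C=[7 :: (λx. x) :: AP :: PRIM2(mul)], D=∅>
step 4: <S=[7 :: 5], E=∅, C=[(λx. x) :: AP :: PRIM2(mul)], D=∅>
step 5: <S=[clo(λx. x, ∅) :: 7 :: 5], E=∅, C=[AP :: PRIM2(mul)], D=∅>
step 6: <S=∅, E={x↦7}, C=[x], D=[([5], ∅, [PRIM2(mul)])]>
step 7: <S=[7], E={x↦7}, C=∅, D=[([5], ∅, [PRIM2(mul)])]>
step 8: <S=[7 :: 5], E=∅, C=[PRIM2(mul)], D=∅>
step 9: <S=[35], E=∅, C=∅, D=∅>
→ final value 35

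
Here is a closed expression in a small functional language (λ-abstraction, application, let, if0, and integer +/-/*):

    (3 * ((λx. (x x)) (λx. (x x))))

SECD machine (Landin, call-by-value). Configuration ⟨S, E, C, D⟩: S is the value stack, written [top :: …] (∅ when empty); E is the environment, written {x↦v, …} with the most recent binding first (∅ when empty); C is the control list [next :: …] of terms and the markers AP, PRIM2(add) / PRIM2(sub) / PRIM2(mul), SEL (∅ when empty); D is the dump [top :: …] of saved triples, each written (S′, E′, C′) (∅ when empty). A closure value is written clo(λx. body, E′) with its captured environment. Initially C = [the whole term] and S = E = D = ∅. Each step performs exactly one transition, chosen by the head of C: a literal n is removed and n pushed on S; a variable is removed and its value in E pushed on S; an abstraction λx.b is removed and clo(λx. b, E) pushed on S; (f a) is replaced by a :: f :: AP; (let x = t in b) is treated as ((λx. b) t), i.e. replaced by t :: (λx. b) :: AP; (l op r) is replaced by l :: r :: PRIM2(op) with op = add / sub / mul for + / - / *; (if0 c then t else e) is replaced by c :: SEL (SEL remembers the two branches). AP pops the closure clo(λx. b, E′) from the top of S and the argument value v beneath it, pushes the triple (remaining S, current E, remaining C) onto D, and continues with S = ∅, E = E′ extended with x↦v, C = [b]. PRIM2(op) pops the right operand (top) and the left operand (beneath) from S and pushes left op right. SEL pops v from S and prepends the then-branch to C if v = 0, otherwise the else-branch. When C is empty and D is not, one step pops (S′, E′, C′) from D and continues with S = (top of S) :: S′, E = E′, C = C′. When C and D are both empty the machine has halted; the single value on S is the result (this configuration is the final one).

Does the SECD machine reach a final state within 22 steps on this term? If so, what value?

0. [S=∅ | E=∅ | C=[(3 * ((λx. (x x)) (λx. (x x))))] | D=∅]
1. [S=∅ | E=∅ | C=[3 :: ((λx. (x x)) (λx. (x x))) :: PRIM2(mul)] | D=∅]
2. [S=[3] | E=∅ | C=[((λx. (x x)) (λx. (x x))) :: PRIM2(mul)] | D=∅]
3. [S=[3] | E=∅ | C=[(λx. (x x)) :: (λx. (x x)) :: AP :: PRIM2(mul)] | D=∅]
4. [S=[clo(λx. (x x), ∅) :: 3] | E=∅ | C=[(λx. (x x)) :: AP :: PRIM2(mul)] | D=∅]
5. [S=[clo(λx. (x x), ∅) :: clo(λx. (x x), ∅) :: 3] | E=∅ | C=[AP :: PRIM2(mul)] | D=∅]
6. [S=∅ | E={x↦clo(λx. (x x), ∅)} | C=[(x x)] | D=[([3], ∅, [PRIM2(mul)])]]
7. [S=∅ | E={x↦clo(λx. (x x), ∅)} | C=[x :: x :: AP] | D=[([3], ∅, [PRIM2(mul)])]]
8. [S=[clo(λx. (x x), ∅)] | E={x↦clo(λx. (x x), ∅)} | C=[x :: AP] | D=[([3], ∅, [PRIM2(mul)])]]
9. [S=[clo(λx. (x x), ∅) :: clo(λx. (x x), ∅)] | E={x↦clo(λx. (x x), ∅)} | C=[AP] | D=[([3], ∅, [PRIM2(mul)])]]
10. [S=∅ | E={x↦clo(λx. (x x), ∅)} | C=[(x x)] | D=[(∅, {x↦clo(λx. (x x), ∅)}, ∅) :: ([3], ∅, [PRIM2(mul)])]]
11. [S=∅ | E={x↦clo(λx. (x x), ∅)} | C=[x :: x :: AP] | D=[(∅, {x↦clo(λx. (x x), ∅)}, ∅) :: ([3], ∅, [PRIM2(mul)])]]
12. [S=[clo(λx. (x x), ∅)] | E={x↦clo(λx. (x x), ∅)} | C=[x :: AP] | D=[(∅, {x↦clo(λx. (x x), ∅)}, ∅) :: ([3], ∅, [PRIM2(mul)])]]
13. [S=[clo(λx. (x x), ∅) :: clo(λx. (x x), ∅)] | E={x↦clo(λx. (x x), ∅)} | C=[AP] | D=[(∅, {x↦clo(λx. (x x), ∅)}, ∅) :: ([3], ∅, [PRIM2(mul)])]]
14. [S=∅ | E={x↦clo(λx. (x x), ∅)} | C=[(x x)] | D=[(∅, {x↦clo(λx. (x x), ∅)}, ∅) :: (∅, {x↦clo(λx. (x x), ∅)}, ∅) :: ([3], ∅, [PRIM2(mul)])]]
15. [S=∅ | E={x↦clo(λx. (x x), ∅)} | C=[x :: x :: AP] | D=[(∅, {x↦clo(λx. (x x), ∅)}, ∅) :: (∅, {x↦clo(λx. (x x), ∅)}, ∅) :: ([3], ∅, [PRIM2(mul)])]]
16. [S=[clo(λx. (x x), ∅)] | E={x↦clo(λx. (x x), ∅)} | C=[x :: AP] | D=[(∅, {x↦clo(λx. (x x), ∅)}, ∅) :: (∅, {x↦clo(λx. (x x), ∅)}, ∅) :: ([3], ∅, [PRIM2(mul)])]]
17. [S=[clo(λx. (x x), ∅) :: clo(λx. (x x), ∅)] | E={x↦clo(λx. (x x), ∅)} | C=[AP] | D=[(∅, {x↦clo(λx. (x x), ∅)}, ∅) :: (∅, {x↦clo(λx. (x x), ∅)}, ∅) :: ([3], ∅, [PRIM2(mul)])]]
18. [S=∅ | E={x↦clo(λx. (x x), ∅)} | C=[(x x)] | D=[(∅, {x↦clo(λx. (x x), ∅)}, ∅) :: (∅, {x↦clo(λx. (x x), ∅)}, ∅) :: (∅, {x↦clo(λx. (x x), ∅)}, ∅) :: ([3], ∅, [PRIM2(mul)])]]
19. [S=∅ | E={x↦clo(λx. (x x), ∅)} | C=[x :: x :: AP] | D=[(∅, {x↦clo(λx. (x x), ∅)}, ∅) :: (∅, {x↦clo(λx. (x x), ∅)}, ∅) :: (∅, {x↦clo(λx. (x x), ∅)}, ∅) :: ([3], ∅, [PRIM2(mul)])]]
20. [S=[clo(λx. (x x), ∅)] | E={x↦clo(λx. (x x), ∅)} | C=[x :: AP] | D=[(∅, {x↦clo(λx. (x x), ∅)}, ∅) :: (∅, {x↦clo(λx. (x x), ∅)}, ∅) :: (∅, {x↦clo(λx. (x x), ∅)}, ∅) :: ([3], ∅, [PRIM2(mul)])]]
21. [S=[clo(λx. (x x), ∅) :: clo(λx. (x x), ∅)] | E={x↦clo(λx. (x x), ∅)} | C=[AP] | D=[(∅, {x↦clo(λx. (x x), ∅)}, ∅) :: (∅, {x↦clo(λx. (x x), ∅)}, ∅) :: (∅, {x↦clo(λx. (x x), ∅)}, ∅) :: ([3], ∅, [PRIM2(mul)])]]
22. [S=∅ | E={x↦clo(λx. (x x), ∅)} | C=[(x x)] | D=[(∅, {x↦clo(λx. (x x), ∅)}, ∅) :: (∅, {x↦clo(λx. (x x), ∅)}, ∅) :: (∅, {x↦clo(λx. (x x), ∅)}, ∅) :: (∅, {x↦clo(λx. (x x), ∅)}, ∅) :: ([3], ∅, [PRIM2(mul)])]]
→ 22 transitions taken and the configuration is still not final: no result within 22 steps

Answer: DIVERGES (no final state within 22 steps)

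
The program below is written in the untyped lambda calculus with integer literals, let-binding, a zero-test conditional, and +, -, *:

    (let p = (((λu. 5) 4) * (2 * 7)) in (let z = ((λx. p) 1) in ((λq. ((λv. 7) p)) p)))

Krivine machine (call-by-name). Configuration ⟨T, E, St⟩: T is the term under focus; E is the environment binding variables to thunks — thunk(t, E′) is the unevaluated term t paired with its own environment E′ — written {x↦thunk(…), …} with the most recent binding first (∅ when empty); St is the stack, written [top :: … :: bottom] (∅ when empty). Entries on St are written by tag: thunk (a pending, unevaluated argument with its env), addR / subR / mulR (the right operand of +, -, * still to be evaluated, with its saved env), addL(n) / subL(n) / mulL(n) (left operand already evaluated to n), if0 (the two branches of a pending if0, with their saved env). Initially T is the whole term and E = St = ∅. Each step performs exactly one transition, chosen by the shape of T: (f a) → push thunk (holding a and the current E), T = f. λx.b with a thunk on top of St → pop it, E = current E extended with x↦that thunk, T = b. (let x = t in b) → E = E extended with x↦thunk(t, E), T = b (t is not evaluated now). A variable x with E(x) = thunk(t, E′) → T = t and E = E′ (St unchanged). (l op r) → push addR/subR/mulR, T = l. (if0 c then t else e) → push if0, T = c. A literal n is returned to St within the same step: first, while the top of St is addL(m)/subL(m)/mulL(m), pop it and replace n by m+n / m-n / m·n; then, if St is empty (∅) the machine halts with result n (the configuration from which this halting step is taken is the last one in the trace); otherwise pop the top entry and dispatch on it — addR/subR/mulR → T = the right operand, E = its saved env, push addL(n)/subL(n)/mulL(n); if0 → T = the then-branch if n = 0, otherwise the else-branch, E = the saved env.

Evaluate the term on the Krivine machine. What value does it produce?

Answer: 7

Machine steps:
step 0: [T=(let p = (((λu. 5) 4) * (2 * 7)) in (let z = ((λx. p) 1) in ((λq. ((λv. 7) p)) p))) | E=∅ | St=∅]
step 1: [T=(let z = ((λx. p) 1) in ((λq. ((λv. 7) p)) p)) | E={p↦thunk((((λu. 5) 4) * (2 * 7)), ∅)} | St=∅]
step 2: [T=((λq. ((λv. 7) p)) p) | E={z↦thunk(((λx. p) 1), {p↦thunk((((λu. 5) 4) * (2 * 7)), ∅)}), p↦thunk((((λu. 5) 4) * (2 * 7)), ∅)} | St=∅]
step 3: [T=(λq. ((λv. 7) p)) | E={z↦thunk(((λx. p) 1), {p↦thunk((((λu. 5) 4) * (2 * 7)), ∅)}), p↦thunk((((λu. 5) 4) * (2 * 7)), ∅)} | St=[thunk]]
step 4: [T=((λv. 7) p) | E={q↦thunk(p, {z↦thunk(((λx. p) 1), {p↦thunk((((λu. 5) 4) * (2 * 7)), ∅)}), p↦thunk((((λu. 5) 4) * (2 * 7)), ∅)}), z↦thunk(((λx. p) 1), {p↦thunk((((λu. 5) 4) * (2 * 7)), ∅)}), p↦thunk((((λu. 5) 4) * (2 * 7)), ∅)} | St=∅]
step 5: [T=(λv. 7) | E={q↦thunk(p, {z↦thunk(((λx. p) 1), {p↦thunk((((λu. 5) 4) * (2 * 7)), ∅)}), p↦thunk((((λu. 5) 4) * (2 * 7)), ∅)}), z↦thunk(((λx. p) 1), {p↦thunk((((λu. 5) 4) * (2 * 7)), ∅)}), p↦thunk((((λu. 5) 4) * (2 * 7)), ∅)} | St=[thunk]]
step 6: [T=7 | E={v↦thunk(p, {q↦thunk(p, {z↦thunk(((λx. p) 1), {p↦thunk((((λu. 5) 4) * (2 * 7)), ∅)}), p↦thunk((((λu. 5) 4) * (2 * 7)), ∅)}), z↦thunk(((λx. p) 1), {p↦thunk((((λu. 5) 4) * (2 * 7)), ∅)}), p↦thunk((((λu. 5) 4) * (2 * 7)), ∅)}), q↦thunk(p, {z↦thunk(((λx. p) 1), {p↦thunk((((λu. 5) 4) * (2 * 7)), ∅)}), p↦thunk((((λu. 5) 4) * (2 * 7)), ∅)}), z↦thunk(((λx. p) 1), {p↦thunk((((λu. 5) 4) * (2 * 7)), ∅)}), p↦thunk((((λu. 5) 4) * (2 * 7)), ∅)} | St=∅]
→ final value 7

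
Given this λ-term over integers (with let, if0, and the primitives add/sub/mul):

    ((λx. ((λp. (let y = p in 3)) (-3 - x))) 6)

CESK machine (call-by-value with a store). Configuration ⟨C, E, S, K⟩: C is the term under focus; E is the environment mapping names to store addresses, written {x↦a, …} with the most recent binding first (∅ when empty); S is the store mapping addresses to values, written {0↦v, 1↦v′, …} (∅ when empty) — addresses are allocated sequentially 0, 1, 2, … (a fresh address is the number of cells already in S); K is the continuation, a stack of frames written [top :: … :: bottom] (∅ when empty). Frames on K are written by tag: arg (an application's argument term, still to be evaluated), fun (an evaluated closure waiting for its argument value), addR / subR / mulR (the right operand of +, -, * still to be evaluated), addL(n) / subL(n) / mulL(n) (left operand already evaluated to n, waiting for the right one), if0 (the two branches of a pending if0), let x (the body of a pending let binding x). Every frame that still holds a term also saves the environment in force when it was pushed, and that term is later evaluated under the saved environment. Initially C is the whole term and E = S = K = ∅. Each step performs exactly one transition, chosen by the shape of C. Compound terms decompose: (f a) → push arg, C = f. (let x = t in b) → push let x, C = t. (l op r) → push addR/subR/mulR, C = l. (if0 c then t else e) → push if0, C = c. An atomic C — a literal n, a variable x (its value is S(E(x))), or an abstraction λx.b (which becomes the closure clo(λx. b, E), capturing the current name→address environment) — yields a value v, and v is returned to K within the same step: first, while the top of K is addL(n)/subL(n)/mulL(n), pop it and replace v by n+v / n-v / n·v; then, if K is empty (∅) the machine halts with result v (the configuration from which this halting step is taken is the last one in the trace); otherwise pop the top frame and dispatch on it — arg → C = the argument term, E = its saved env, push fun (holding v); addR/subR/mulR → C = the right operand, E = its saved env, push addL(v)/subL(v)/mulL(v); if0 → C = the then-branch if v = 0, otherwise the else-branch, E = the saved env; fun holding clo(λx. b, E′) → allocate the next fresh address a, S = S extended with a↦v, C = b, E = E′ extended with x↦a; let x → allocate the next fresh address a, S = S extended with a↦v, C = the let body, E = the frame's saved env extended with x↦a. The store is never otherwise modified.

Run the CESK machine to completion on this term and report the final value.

Answer: 3

Machine steps:
0. <C=((λx. ((λp. (let y = p in 3)) (-3 - x))) 6), E=∅, S=∅, K=∅>
1. <C=(λx. ((λp. (let y = p in 3)) (-3 - x))), E=∅, S=∅, K=[arg]>
2. <C=6, E=∅, S=∅, K=[fun]>
3. <C=((λp. (let y = p in 3)) (-3 - x)), E={x↦0}, S={0↦6}, K=∅>
4. <C=(λp. (let y = p in 3)), E={x↦0}, S={0↦6}, K=[arg]>
5. <C=(-3 - x), E={x↦0}, S={0↦6}, K=[fun]>
6. <C=-3, E={x↦0}, S={0↦6}, K=[subR :: fun]>
7. <C=x, E={x↦0}, S={0↦6}, K=[subL(-3) :: fun]>
8. <C=(let y = p in 3), E={p↦1, x↦0}, S={0↦6, 1↦-9}, K=∅>
9. <C=p, E={p↦1, x↦0}, S={0↦6, 1↦-9}, K=[let y]>
10. <C=3, E={y↦2, p↦1, x↦0}, S={0↦6, 1↦-9, 2↦-9}, K=∅>
→ final value 3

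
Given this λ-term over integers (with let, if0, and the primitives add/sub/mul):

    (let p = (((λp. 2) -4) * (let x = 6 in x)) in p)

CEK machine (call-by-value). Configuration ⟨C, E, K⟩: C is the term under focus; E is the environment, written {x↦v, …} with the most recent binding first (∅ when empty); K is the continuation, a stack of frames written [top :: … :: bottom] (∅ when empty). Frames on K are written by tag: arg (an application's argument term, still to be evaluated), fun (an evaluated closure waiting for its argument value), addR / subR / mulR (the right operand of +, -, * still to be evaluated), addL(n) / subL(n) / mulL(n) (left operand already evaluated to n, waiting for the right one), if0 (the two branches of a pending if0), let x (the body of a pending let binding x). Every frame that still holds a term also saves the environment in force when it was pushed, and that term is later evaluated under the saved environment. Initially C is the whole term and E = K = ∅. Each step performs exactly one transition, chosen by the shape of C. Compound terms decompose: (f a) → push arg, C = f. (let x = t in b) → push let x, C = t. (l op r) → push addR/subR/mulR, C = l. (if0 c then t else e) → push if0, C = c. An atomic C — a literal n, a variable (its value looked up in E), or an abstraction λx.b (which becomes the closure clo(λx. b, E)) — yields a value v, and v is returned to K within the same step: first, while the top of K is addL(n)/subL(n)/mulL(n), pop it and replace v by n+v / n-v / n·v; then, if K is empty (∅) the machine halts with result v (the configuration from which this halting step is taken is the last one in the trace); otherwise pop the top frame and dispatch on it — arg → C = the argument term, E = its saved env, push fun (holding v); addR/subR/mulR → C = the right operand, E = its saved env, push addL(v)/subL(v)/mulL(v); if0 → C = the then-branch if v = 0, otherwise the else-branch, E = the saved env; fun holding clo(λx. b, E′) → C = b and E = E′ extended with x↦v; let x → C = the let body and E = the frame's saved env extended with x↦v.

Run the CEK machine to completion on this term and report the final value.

Answer: 12

Machine steps:
step 0: <C=(let p = (((λp. 2) -4) * (let x = 6 in x)) in p), E=∅, K=∅>
step 1: <C=(((λp. 2) -4) * (let x = 6 in x)), E=∅, K=[let p]>
step 2: <C=((λp. 2) -4), E=∅, K=[mulR :: let p]>
step 3: <C=(λp. 2), E=∅, K=[arg :: mulR :: let p]>
step 4: <C=-4, E=∅, K=[fun :: mulR :: let p]>
step 5: <C=2, E={p↦-4}, K=[mulR :: let p]>
step 6: <C=(let x = 6 in x), E=∅, K=[mulL(2) :: let p]>
step 7: <C=6, E=∅, K=[let x :: mulL(2) :: let p]>
step 8: <C=x, E={x↦6}, K=[mulL(2) :: let p]>
step 9: <C=p, E={p↦12}, K=∅>
→ final value 12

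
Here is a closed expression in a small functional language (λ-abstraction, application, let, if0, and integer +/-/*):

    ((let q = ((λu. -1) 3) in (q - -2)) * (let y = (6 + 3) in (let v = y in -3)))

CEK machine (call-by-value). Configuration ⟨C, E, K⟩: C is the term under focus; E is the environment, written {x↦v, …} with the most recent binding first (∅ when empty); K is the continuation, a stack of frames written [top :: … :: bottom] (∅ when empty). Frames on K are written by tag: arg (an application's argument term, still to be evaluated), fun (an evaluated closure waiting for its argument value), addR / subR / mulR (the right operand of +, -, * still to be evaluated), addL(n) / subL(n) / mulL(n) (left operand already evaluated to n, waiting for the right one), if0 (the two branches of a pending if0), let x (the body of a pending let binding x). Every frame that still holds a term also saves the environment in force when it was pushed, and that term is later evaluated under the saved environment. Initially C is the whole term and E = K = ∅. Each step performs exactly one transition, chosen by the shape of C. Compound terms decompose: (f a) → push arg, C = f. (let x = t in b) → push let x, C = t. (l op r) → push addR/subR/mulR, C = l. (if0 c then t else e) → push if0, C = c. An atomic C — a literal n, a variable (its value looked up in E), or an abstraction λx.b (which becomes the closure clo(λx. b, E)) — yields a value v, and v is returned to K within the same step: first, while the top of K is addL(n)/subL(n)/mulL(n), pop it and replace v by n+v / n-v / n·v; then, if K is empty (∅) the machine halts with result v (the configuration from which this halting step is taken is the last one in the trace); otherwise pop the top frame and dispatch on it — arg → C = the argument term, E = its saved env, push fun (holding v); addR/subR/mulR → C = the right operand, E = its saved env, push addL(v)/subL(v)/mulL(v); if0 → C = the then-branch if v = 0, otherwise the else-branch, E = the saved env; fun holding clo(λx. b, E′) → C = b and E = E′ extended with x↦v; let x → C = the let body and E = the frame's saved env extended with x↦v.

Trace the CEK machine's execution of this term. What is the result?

0. <C=((let q = ((λu. -1) 3) in (q - -2)) * (let y = (6 + 3) in (let v = y in -3))), E=∅, K=∅>
1. <C=(let q = ((λu. -1) 3) in (q - -2)), E=∅, K=[mulR]>
2. <C=((λu. -1) 3), E=∅, K=[let q :: mulR]>
3. <C=(λu. -1), E=∅, K=[arg :: let q :: mulR]>
4. <C=3, E=∅, K=[fun :: let q :: mulR]>
5. <C=-1, E={u↦3}, K=[let q :: mulR]>
6. <C=(q - -2), E={q↦-1}, K=[mulR]>
7. <C=q, E={q↦-1}, K=[subR :: mulR]>
8. <C=-2, E={q↦-1}, K=[subL(-1) :: mulR]>
9. <C=(let y = (6 + 3) in (let v = y in -3)), E=∅, K=[mulL(1)]>
10. <C=(6 + 3), E=∅, K=[let y :: mulL(1)]>
11. <C=6, E=∅, K=[addR :: let y :: mulL(1)]>
12. <C=3, E=∅, K=[addL(6) :: let y :: mulL(1)]>
13. <C=(let v = y in -3), E={y↦9}, K=[mulL(1)]>
14. <C=y, E={y↦9}, K=[let v :: mulL(1)]>
15. <C=-3, E={v↦9, y↦9}, K=[mulL(1)]>
→ final value -3

Answer: -3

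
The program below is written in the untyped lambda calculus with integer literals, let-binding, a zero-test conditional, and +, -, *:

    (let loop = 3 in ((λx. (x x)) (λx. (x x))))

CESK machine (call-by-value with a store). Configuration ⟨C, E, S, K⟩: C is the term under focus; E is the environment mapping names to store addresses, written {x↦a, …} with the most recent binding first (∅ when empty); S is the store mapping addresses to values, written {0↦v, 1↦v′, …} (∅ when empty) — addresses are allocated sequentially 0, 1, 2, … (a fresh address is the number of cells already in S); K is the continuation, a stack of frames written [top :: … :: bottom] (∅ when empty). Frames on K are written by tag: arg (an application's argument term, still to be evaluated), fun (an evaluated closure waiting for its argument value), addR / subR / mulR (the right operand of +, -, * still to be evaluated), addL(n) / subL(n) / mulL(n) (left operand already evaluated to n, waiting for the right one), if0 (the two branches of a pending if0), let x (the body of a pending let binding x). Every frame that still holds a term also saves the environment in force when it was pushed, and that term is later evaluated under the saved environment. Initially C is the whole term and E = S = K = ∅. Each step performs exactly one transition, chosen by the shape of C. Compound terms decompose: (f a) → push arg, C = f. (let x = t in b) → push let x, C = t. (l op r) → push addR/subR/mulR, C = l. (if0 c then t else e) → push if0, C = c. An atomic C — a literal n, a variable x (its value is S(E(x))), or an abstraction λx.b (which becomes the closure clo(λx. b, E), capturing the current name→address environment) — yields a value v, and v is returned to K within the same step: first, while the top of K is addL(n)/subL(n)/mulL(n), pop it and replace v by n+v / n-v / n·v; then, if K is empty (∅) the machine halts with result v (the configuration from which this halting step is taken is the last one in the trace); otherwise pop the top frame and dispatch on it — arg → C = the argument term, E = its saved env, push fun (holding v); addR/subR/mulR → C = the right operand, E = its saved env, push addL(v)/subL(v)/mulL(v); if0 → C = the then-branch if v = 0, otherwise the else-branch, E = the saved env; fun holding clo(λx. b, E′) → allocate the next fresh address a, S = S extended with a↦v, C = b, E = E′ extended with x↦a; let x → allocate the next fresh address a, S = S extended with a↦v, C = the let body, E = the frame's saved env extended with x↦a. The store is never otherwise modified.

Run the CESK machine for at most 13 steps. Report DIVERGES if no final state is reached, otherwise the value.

Answer: DIVERGES (no final state within 13 steps)

Execution trace:
0. [C=(let loop = 3 in ((λx. (x x)) (λx. (x x)))) | E=∅ | S=∅ | K=∅]
1. [C=3 | E=∅ | S=∅ | K=[let loop]]
2. [C=((λx. (x x)) (λx. (x x))) | E={loop↦0} | S={0↦3} | K=∅]
3. [C=(λx. (x x)) | E={loop↦0} | S={0↦3} | K=[arg]]
4. [C=(λx. (x x)) | E={loop↦0} | S={0↦3} | K=[fun]]
5. [C=(x x) | E={x↦1, loop↦0} | S={0↦3, 1↦clo(λx. (x x), {loop↦0})} | K=∅]
6. [C=x | E={x↦1, loop↦0} | S={0↦3, 1↦clo(λx. (x x), {loop↦0})} | K=[arg]]
7. [C=x | E={x↦1, loop↦0} | S={0↦3, 1↦clo(λx. (x x), {loop↦0})} | K=[fun]]
8. [C=(x x) | E={x↦2, loop↦0} | S={0↦3, 1↦clo(λx. (x x), {loop↦0}), 2↦clo(λx. (x x), {loop↦0})} | K=∅]
9. [C=x | E={x↦2, loop↦0} | S={0↦3, 1↦clo(λx. (x x), {loop↦0}), 2↦clo(λx. (x x), {loop↦0})} | K=[arg]]
10. [C=x | E={x↦2, loop↦0} | S={0↦3, 1↦clo(λx. (x x), {loop↦0}), 2↦clo(λx. (x x), {loop↦0})} | K=[fun]]
11. [C=(x x) | E={x↦3, loop↦0} | S={0↦3, 1↦clo(λx. (x x), {loop↦0}), 2↦clo(λx. (x x), {loop↦0}), 3↦clo(λx. (x x), {loop↦0})} | K=∅]
12. [C=x | E={x↦3, loop↦0} | S={0↦3, 1↦clo(λx. (x x), {loop↦0}), 2↦clo(λx. (x x), {loop↦0}), 3↦clo(λx. (x x), {loop↦0})} | K=[arg]]
13. [C=x | E={x↦3, loop↦0} | S={0↦3, 1↦clo(λx. (x x), {loop↦0}), 2↦clo(λx. (x x), {loop↦0}), 3↦clo(λx. (x x), {loop↦0})} | K=[fun]]
→ 13 transitions taken and the configuration is still not final: no result within 13 steps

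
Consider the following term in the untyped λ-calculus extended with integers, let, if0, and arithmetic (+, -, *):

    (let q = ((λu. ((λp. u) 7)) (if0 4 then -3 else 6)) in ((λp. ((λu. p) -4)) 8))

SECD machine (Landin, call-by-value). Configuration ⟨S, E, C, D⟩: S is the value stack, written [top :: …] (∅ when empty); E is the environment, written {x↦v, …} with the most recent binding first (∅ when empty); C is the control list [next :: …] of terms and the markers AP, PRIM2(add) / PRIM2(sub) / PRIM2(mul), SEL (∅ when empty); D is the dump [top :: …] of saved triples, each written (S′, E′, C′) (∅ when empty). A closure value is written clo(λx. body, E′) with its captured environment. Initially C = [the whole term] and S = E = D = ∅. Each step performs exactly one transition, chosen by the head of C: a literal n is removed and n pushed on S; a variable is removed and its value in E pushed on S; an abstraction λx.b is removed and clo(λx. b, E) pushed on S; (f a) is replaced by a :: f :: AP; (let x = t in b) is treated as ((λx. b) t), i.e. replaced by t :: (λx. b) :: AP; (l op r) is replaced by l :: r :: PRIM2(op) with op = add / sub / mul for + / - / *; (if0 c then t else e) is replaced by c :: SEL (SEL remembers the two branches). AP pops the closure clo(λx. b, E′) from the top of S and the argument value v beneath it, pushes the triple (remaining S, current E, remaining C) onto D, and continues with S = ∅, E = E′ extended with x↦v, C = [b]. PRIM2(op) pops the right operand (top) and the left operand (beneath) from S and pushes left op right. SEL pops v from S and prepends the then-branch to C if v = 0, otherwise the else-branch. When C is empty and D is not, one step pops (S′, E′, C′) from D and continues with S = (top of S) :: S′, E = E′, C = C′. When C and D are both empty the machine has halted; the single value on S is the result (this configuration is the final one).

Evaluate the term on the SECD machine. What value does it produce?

Answer: 8

Derivation:
step 0: [S=∅ | E=∅ | C=[(let q = ((λu. ((λp. u) 7)) (if0 4 then -3 else 6)) in ((λp. ((λu. p) -4)) 8))] | D=∅]
step 1: [S=∅ | E=∅ | C=[((λu. ((λp. u) 7)) (if0 4 then -3 else 6)) :: (λq. ((λp. ((λu. p) -4)) 8)) :: AP] | D=∅]
step 2: [S=∅ | E=∅ | C=[(if0 4 then -3 else 6) :: (λu. ((λp. u) 7)) :: AP :: (λq. ((λp. ((λu. p) -4)) 8)) :: AP] | D=∅]
step 3: [S=∅ | E=∅ | C=[4 :: SEL :: (λu. ((λp. u) 7)) :: AP :: (λq. ((λp. ((λu. p) -4)) 8)) :: AP] | D=∅]
step 4: [S=[4] | E=∅ | C=[SEL :: (λu. ((λp. u) 7)) :: AP :: (λq. ((λp. ((λu. p) -4)) 8)) :: AP] | D=∅]
step 5: [S=∅ | E=∅ | C=[6 :: (λu. ((λp. u) 7)) :: AP :: (λq. ((λp. ((λu. p) -4)) 8)) :: AP] | D=∅]
step 6: [S=[6] | E=∅ | C=[(λu. ((λp. u) 7)) :: AP :: (λq. ((λp. ((λu. p) -4)) 8)) :: AP] | D=∅]
step 7: [S=[clo(λu. ((λp. u) 7), ∅) :: 6] | E=∅ | C=[AP :: (λq. ((λp. ((λu. p) -4)) 8)) :: AP] | D=∅]
step 8: [S=∅ | E={u↦6} | C=[((λp. u) 7)] | D=[(∅, ∅, [(λq. ((λp. ((λu. p) -4)) 8)) :: AP])]]
step 9: [S=∅ | E={u↦6} | C=[7 :: (λp. u) :: AP] | D=[(∅, ∅, [(λq. ((λp. ((λu. p) -4)) 8)) :: AP])]]
step 10: [S=[7] | E={u↦6} | C=[(λp. u) :: AP] | D=[(∅, ∅, [(λq. ((λp. ((λu. p) -4)) 8)) :: AP])]]
step 11: [S=[clo(λp. u, {u↦6}) :: 7] | E={u↦6} | C=[AP] | D=[(∅, ∅, [(λq. ((λp. ((λu. p) -4)) 8)) :: AP])]]
step 12: [S=∅ | E={p↦7, u↦6} | C=[u] | D=[(∅, {u↦6}, ∅) :: (∅, ∅, [(λq. ((λp. ((λu. p) -4)) 8)) :: AP])]]
step 13: [S=[6] | E={p↦7, u↦6} | C=∅ | D=[(∅, {u↦6}, ∅) :: (∅, ∅, [(λq. ((λp. ((λu. p) -4)) 8)) :: AP])]]
step 14: [S=[6] | E={u↦6} | C=∅ | D=[(∅, ∅, [(λq. ((λp. ((λu. p) -4)) 8)) :: AP])]]
step 15: [S=[6] | E=∅ | C=[(λq. ((λp. ((λu. p) -4)) 8)) :: AP] | D=∅]
step 16: [S=[clo(λq. ((λp. ((λu. p) -4)) 8), ∅) :: 6] | E=∅ | C=[AP] | D=∅]
step 17: [S=∅ | E={q↦6} | C=[((λp. ((λu. p) -4)) 8)] | D=[(∅, ∅, ∅)]]
step 18: [S=∅ | E={q↦6} | C=[8 :: (λp. ((λu. p) -4)) :: AP] | D=[(∅, ∅, ∅)]]
step 19: [S=[8] | E={q↦6} | C=[(λp. ((λu. p) -4)) :: AP] | D=[(∅, ∅, ∅)]]
step 20: [S=[clo(λp. ((λu. p) -4), {q↦6}) :: 8] | E={q↦6} | C=[AP] | D=[(∅, ∅, ∅)]]
step 21: [S=∅ | E={p↦8, q↦6} | C=[((λu. p) -4)] | D=[(∅, {q↦6}, ∅) :: (∅, ∅, ∅)]]
step 22: [S=∅ | E={p↦8, q↦6} | C=[-4 :: (λu. p) :: AP] | D=[(∅, {q↦6}, ∅) :: (∅, ∅, ∅)]]
step 23: [S=[-4] | E={p↦8, q↦6} | C=[(λu. p) :: AP] | D=[(∅, {q↦6}, ∅) :: (∅, ∅, ∅)]]
step 24: [S=[clo(λu. p, {p↦8, q↦6}) :: -4] | E={p↦8, q↦6} | C=[AP] | D=[(∅, {q↦6}, ∅) :: (∅, ∅, ∅)]]
step 25: [S=∅ | E={u↦-4, p↦8, q↦6} | C=[p] | D=[(∅, {p↦8, q↦6}, ∅) :: (∅, {q↦6}, ∅) :: (∅, ∅, ∅)]]
step 26: [S=[8] | E={u↦-4, p↦8, q↦6} | C=∅ | D=[(∅, {p↦8, q↦6}, ∅) :: (∅, {q↦6}, ∅) :: (∅, ∅, ∅)]]
step 27: [S=[8] | E={p↦8, q↦6} | C=∅ | D=[(∅, {q↦6}, ∅) :: (∅, ∅, ∅)]]
step 28: [S=[8] | E={q↦6} | C=∅ | D=[(∅, ∅, ∅)]]
step 29: [S=[8] | E=∅ | C=∅ | D=∅]
→ final value 8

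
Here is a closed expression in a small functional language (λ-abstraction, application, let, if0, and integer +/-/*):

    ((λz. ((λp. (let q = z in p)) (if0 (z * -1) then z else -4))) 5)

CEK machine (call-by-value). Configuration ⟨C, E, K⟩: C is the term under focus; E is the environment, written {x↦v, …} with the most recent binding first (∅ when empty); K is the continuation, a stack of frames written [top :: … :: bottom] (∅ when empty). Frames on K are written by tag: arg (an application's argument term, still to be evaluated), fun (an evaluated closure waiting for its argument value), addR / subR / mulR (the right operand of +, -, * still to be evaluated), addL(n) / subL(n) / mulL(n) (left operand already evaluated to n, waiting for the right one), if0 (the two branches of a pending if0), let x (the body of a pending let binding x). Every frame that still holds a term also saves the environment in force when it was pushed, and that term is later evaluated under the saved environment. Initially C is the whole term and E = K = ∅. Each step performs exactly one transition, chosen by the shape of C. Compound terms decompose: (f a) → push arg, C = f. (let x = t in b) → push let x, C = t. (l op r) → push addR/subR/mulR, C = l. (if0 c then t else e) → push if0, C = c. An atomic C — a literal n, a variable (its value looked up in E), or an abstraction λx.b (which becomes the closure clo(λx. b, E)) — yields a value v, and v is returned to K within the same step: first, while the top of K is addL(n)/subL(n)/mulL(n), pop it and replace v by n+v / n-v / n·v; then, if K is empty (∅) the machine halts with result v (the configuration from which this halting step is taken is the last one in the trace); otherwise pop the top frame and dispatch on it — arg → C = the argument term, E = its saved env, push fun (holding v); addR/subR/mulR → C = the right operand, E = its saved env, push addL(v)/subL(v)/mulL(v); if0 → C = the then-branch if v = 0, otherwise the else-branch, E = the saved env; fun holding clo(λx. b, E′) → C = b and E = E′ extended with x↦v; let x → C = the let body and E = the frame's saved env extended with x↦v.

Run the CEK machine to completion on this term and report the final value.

Answer: -4

Derivation:
t=0: [C=((λz. ((λp. (let q = z in p)) (if0 (z * -1) then z else -4))) 5) | E=∅ | K=∅]
t=1: [C=(λz. ((λp. (let q = z in p)) (if0 (z * -1) then z else -4))) | E=∅ | K=[arg]]
t=2: [C=5 | E=∅ | K=[fun]]
t=3: [C=((λp. (let q = z in p)) (if0 (z * -1) then z else -4)) | E={z↦5} | K=∅]
t=4: [C=(λp. (let q = z in p)) | E={z↦5} | K=[arg]]
t=5: [C=(if0 (z * -1) then z else -4) | E={z↦5} | K=[fun]]
t=6: [C=(z * -1) | E={z↦5} | K=[if0 :: fun]]
t=7: [C=z | E={z↦5} | K=[mulR :: if0 :: fun]]
t=8: [C=-1 | E={z↦5} | K=[mulL(5) :: if0 :: fun]]
t=9: [C=-4 | E={z↦5} | K=[fun]]
t=10: [C=(let q = z in p) | E={p↦-4, z↦5} | K=∅]
t=11: [C=z | E={p↦-4, z↦5} | K=[let q]]
t=12: [C=p | E={q↦5, p↦-4, z↦5} | K=∅]
→ final value -4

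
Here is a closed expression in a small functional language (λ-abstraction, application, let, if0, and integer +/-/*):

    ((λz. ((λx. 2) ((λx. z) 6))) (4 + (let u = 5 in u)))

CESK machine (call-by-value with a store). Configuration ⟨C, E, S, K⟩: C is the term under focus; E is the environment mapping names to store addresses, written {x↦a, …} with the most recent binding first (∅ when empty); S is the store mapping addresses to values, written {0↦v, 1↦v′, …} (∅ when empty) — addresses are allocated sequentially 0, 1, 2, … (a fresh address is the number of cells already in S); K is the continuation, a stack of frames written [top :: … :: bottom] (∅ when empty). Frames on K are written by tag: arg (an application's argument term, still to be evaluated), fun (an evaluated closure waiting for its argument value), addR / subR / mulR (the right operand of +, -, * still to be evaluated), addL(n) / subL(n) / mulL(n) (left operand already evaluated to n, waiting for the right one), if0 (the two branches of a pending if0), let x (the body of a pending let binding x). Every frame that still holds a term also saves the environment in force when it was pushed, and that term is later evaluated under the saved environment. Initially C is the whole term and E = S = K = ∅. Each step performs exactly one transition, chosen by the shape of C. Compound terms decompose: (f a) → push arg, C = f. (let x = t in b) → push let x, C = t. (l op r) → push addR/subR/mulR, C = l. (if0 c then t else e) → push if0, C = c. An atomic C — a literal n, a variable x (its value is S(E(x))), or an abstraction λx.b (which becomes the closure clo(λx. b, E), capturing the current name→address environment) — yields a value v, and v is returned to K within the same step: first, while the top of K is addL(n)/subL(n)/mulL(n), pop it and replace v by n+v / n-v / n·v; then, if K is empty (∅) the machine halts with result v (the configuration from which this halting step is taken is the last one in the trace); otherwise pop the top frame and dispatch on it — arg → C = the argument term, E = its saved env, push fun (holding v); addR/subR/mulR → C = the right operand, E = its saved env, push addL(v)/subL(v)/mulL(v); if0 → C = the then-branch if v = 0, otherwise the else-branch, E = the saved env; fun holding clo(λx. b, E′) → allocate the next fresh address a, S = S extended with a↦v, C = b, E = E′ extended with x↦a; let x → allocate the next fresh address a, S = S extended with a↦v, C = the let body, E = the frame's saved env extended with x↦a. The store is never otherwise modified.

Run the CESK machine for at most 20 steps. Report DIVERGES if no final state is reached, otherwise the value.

Answer: 2

Machine steps:
0. [C=((λz. ((λx. 2) ((λx. z) 6))) (4 + (let u = 5 in u))) | E=∅ | S=∅ | K=∅]
1. [C=(λz. ((λx. 2) ((λx. z) 6))) | E=∅ | S=∅ | K=[arg]]
2. [C=(4 + (let u = 5 in u)) | E=∅ | S=∅ | K=[fun]]
3. [C=4 | E=∅ | S=∅ | K=[addR :: fun]]
4. [C=(let u = 5 in u) | E=∅ | S=∅ | K=[addL(4) :: fun]]
5. [C=5 | E=∅ | S=∅ | K=[let u :: addL(4) :: fun]]
6. [C=u | E={u↦0} | S={0↦5} | K=[addL(4) :: fun]]
7. [C=((λx. 2) ((λx. z) 6)) | E={z↦1} | S={0↦5, 1↦9} | K=∅]
8. [C=(λx. 2) | E={z↦1} | S={0↦5, 1↦9} | K=[arg]]
9. [C=((λx. z) 6) | E={z↦1} | S={0↦5, 1↦9} | K=[fun]]
10. [C=(λx. z) | E={z↦1} | S={0↦5, 1↦9} | K=[arg :: fun]]
11. [C=6 | E={z↦1} | S={0↦5, 1↦9} | K=[fun :: fun]]
12. [C=z | E={x↦2, z↦1} | S={0↦5, 1↦9, 2↦6} | K=[fun]]
13. [C=2 | E={x↦3, z↦1} | S={0↦5, 1↦9, 2↦6, 3↦9} | K=∅]
→ final value 2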